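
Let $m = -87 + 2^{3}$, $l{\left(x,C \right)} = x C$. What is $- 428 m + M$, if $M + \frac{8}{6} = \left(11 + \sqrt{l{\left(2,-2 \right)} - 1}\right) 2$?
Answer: $\frac{101498}{3} + 2 i \sqrt{5} \approx 33833.0 + 4.4721 i$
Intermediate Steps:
$l{\left(x,C \right)} = C x$
$m = -79$ ($m = -87 + 8 = -79$)
$M = \frac{62}{3} + 2 i \sqrt{5}$ ($M = - \frac{4}{3} + \left(11 + \sqrt{\left(-2\right) 2 - 1}\right) 2 = - \frac{4}{3} + \left(11 + \sqrt{-4 - 1}\right) 2 = - \frac{4}{3} + \left(11 + \sqrt{-5}\right) 2 = - \frac{4}{3} + \left(11 + i \sqrt{5}\right) 2 = - \frac{4}{3} + \left(22 + 2 i \sqrt{5}\right) = \frac{62}{3} + 2 i \sqrt{5} \approx 20.667 + 4.4721 i$)
$- 428 m + M = \left(-428\right) \left(-79\right) + \left(\frac{62}{3} + 2 i \sqrt{5}\right) = 33812 + \left(\frac{62}{3} + 2 i \sqrt{5}\right) = \frac{101498}{3} + 2 i \sqrt{5}$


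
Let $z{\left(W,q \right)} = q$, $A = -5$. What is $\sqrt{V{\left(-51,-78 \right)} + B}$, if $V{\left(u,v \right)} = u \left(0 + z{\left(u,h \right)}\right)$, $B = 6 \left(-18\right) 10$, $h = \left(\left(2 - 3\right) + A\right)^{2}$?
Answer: $54 i \approx 54.0 i$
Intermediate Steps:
$h = 36$ ($h = \left(\left(2 - 3\right) - 5\right)^{2} = \left(-1 - 5\right)^{2} = \left(-6\right)^{2} = 36$)
$B = -1080$ ($B = \left(-108\right) 10 = -1080$)
$V{\left(u,v \right)} = 36 u$ ($V{\left(u,v \right)} = u \left(0 + 36\right) = u 36 = 36 u$)
$\sqrt{V{\left(-51,-78 \right)} + B} = \sqrt{36 \left(-51\right) - 1080} = \sqrt{-1836 - 1080} = \sqrt{-2916} = 54 i$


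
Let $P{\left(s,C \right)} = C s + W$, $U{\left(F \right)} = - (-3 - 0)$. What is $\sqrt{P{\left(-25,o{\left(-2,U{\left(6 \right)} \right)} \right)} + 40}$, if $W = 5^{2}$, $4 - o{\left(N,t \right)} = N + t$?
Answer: $i \sqrt{10} \approx 3.1623 i$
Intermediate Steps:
$U{\left(F \right)} = 3$ ($U{\left(F \right)} = - (-3 + 0) = \left(-1\right) \left(-3\right) = 3$)
$o{\left(N,t \right)} = 4 - N - t$ ($o{\left(N,t \right)} = 4 - \left(N + t\right) = 4 - N - t$)
$W = 25$
$P{\left(s,C \right)} = 25 + C s$ ($P{\left(s,C \right)} = C s + 25 = 25 + C s$)
$\sqrt{P{\left(-25,o{\left(-2,U{\left(6 \right)} \right)} \right)} + 40} = \sqrt{\left(25 + \left(4 - -2 - 3\right) \left(-25\right)\right) + 40} = \sqrt{\left(25 + \left(4 + 2 - 3\right) \left(-25\right)\right) + 40} = \sqrt{\left(25 + 3 \left(-25\right)\right) + 40} = \sqrt{\left(25 - 75\right) + 40} = \sqrt{-50 + 40} = \sqrt{-10} = i \sqrt{10}$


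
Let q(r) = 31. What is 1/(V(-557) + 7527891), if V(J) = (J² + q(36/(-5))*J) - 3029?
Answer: 1/7817844 ≈ 1.2791e-7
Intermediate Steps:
V(J) = -3029 + J² + 31*J (V(J) = (J² + 31*J) - 3029 = -3029 + J² + 31*J)
1/(V(-557) + 7527891) = 1/((-3029 + (-557)² + 31*(-557)) + 7527891) = 1/((-3029 + 310249 - 17267) + 7527891) = 1/(289953 + 7527891) = 1/7817844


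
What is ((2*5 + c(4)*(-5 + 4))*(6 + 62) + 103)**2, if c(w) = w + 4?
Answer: 57121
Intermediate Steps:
c(w) = 4 + w
((2*5 + c(4)*(-5 + 4))*(6 + 62) + 103)**2 = ((2*5 + (4 + 4)*(-5 + 4))*(6 + 62) + 103)**2 = ((10 + 8*(-1))*68 + 103)**2 = ((10 - 8)*68 + 103)**2 = (2*68 + 103)**2 = (136 + 103)**2 = 239**2 = 57121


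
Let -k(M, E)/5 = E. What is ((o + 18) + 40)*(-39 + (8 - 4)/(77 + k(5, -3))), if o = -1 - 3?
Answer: -48384/23 ≈ -2103.7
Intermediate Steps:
o = -4
k(M, E) = -5*E
((o + 18) + 40)*(-39 + (8 - 4)/(77 + k(5, -3))) = ((-4 + 18) + 40)*(-39 + (8 - 4)/(77 - 5*(-3))) = (14 + 40)*(-39 + 4/(77 + 15)) = 54*(-39 + 4/92) = 54*(-39 + 4*(1/92)) = 54*(-39 + 1/23) = 54*(-896/23) = -48384/23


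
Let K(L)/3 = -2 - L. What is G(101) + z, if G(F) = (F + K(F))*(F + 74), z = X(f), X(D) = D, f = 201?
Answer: -36199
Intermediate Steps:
K(L) = -6 - 3*L (K(L) = 3*(-2 - L) = -6 - 3*L)
z = 201
G(F) = (-6 - 2*F)*(74 + F) (G(F) = (F + (-6 - 3*F))*(F + 74) = (-6 - 2*F)*(74 + F))
G(101) + z = (-444 - 154*101 - 2*101²) + 201 = (-444 - 15554 - 2*10201) + 201 = (-444 - 15554 - 20402) + 201 = -36400 + 201 = -36199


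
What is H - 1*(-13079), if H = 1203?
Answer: 14282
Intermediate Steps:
H - 1*(-13079) = 1203 - 1*(-13079) = 1203 + 13079 = 14282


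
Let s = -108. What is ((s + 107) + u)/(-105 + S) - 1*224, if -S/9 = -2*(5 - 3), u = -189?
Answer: -15266/69 ≈ -221.25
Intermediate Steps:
S = 36 (S = -(-18)*(5 - 3) = -(-18)*2 = -9*(-4) = 36)
((s + 107) + u)/(-105 + S) - 1*224 = ((-108 + 107) - 189)/(-105 + 36) - 1*224 = (-1 - 189)/(-69) - 224 = -190*(-1/69) - 224 = 190/69 - 224 = -15266/69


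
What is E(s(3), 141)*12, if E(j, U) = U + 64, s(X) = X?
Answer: 2460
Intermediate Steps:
E(j, U) = 64 + U
E(s(3), 141)*12 = (64 + 141)*12 = 205*12 = 2460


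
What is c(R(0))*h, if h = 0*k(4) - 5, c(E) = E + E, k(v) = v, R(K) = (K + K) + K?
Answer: 0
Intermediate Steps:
R(K) = 3*K (R(K) = 2*K + K = 3*K)
c(E) = 2*E
h = -5 (h = 0*4 - 5 = 0 - 5 = -5)
c(R(0))*h = (2*(3*0))*(-5) = (2*0)*(-5) = 0*(-5) = 0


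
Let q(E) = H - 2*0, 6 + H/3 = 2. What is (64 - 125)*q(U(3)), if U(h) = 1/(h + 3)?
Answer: 732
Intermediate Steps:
H = -12 (H = -18 + 3*2 = -18 + 6 = -12)
U(h) = 1/(3 + h)
q(E) = -12 (q(E) = -12 - 2*0 = -12 + 0 = -12)
(64 - 125)*q(U(3)) = (64 - 125)*(-12) = -61*(-12) = 732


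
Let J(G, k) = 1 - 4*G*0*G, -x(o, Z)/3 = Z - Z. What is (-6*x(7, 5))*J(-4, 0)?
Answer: 0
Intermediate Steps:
x(o, Z) = 0 (x(o, Z) = -3*(Z - Z) = -3*0 = 0)
J(G, k) = 1 (J(G, k) = 1 - 0*G = 1 - 4*0 = 1 + 0 = 1)
(-6*x(7, 5))*J(-4, 0) = -6*0*1 = 0*1 = 0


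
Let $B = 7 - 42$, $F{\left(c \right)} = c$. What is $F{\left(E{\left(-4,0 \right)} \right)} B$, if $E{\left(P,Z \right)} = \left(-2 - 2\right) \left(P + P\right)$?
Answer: $-1120$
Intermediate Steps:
$E{\left(P,Z \right)} = - 8 P$ ($E{\left(P,Z \right)} = - 4 \cdot 2 P = - 8 P$)
$B = -35$ ($B = 7 - 42 = -35$)
$F{\left(E{\left(-4,0 \right)} \right)} B = \left(-8\right) \left(-4\right) \left(-35\right) = 32 \left(-35\right) = -1120$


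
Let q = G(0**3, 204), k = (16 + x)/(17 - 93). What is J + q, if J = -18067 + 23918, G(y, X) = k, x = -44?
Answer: 111176/19 ≈ 5851.4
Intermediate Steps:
k = 7/19 (k = (16 - 44)/(17 - 93) = -28/(-76) = -28*(-1/76) = 7/19 ≈ 0.36842)
G(y, X) = 7/19
q = 7/19 ≈ 0.36842
J = 5851
J + q = 5851 + 7/19 = 111176/19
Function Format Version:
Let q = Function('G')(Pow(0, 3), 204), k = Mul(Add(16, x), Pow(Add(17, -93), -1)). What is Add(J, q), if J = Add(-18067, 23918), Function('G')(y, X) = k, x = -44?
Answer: Rational(111176, 19) ≈ 5851.4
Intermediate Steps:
k = Rational(7, 19) (k = Mul(Add(16, -44), Pow(Add(17, -93), -1)) = Mul(-28, Pow(-76, -1)) = Mul(-28, Rational(-1, 76)) = Rational(7, 19) ≈ 0.36842)
Function('G')(y, X) = Rational(7, 19)
q = Rational(7, 19) ≈ 0.36842
J = 5851
Add(J, q) = Add(5851, Rational(7, 19)) = Rational(111176, 19)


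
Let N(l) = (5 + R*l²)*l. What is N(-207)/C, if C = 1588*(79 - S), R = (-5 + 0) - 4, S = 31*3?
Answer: -19956663/5558 ≈ -3590.6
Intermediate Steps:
S = 93
R = -9 (R = -5 - 4 = -9)
N(l) = l*(5 - 9*l²) (N(l) = (5 - 9*l²)*l = l*(5 - 9*l²))
C = -22232 (C = 1588*(79 - 1*93) = 1588*(79 - 93) = 1588*(-14) = -22232)
N(-207)/C = -207*(5 - 9*(-207)²)/(-22232) = -207*(5 - 9*42849)*(-1/22232) = -207*(5 - 385641)*(-1/22232) = -207*(-385636)*(-1/22232) = 79826652*(-1/22232) = -19956663/5558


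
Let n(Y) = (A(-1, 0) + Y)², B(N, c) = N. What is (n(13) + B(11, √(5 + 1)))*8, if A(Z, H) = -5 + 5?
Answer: 1440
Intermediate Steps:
A(Z, H) = 0
n(Y) = Y² (n(Y) = (0 + Y)² = Y²)
(n(13) + B(11, √(5 + 1)))*8 = (13² + 11)*8 = (169 + 11)*8 = 180*8 = 1440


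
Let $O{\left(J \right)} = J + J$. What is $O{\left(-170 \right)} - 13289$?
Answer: $-13629$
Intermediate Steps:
$O{\left(J \right)} = 2 J$
$O{\left(-170 \right)} - 13289 = 2 \left(-170\right) - 13289 = -340 - 13289 = -13629$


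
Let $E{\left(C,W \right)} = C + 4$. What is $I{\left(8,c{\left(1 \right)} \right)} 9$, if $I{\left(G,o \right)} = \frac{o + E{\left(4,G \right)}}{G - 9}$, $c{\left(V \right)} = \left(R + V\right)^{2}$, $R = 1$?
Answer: $-108$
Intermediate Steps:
$E{\left(C,W \right)} = 4 + C$
$c{\left(V \right)} = \left(1 + V\right)^{2}$
$I{\left(G,o \right)} = \frac{8 + o}{-9 + G}$ ($I{\left(G,o \right)} = \frac{o + \left(4 + 4\right)}{G - 9} = \frac{o + 8}{-9 + G} = \frac{8 + o}{-9 + G}$)
$I{\left(8,c{\left(1 \right)} \right)} 9 = \frac{8 + \left(1 + 1\right)^{2}}{-9 + 8} \cdot 9 = \frac{8 + 2^{2}}{-1} \cdot 9 = - (8 + 4) 9 = \left(-1\right) 12 \cdot 9 = \left(-12\right) 9 = -108$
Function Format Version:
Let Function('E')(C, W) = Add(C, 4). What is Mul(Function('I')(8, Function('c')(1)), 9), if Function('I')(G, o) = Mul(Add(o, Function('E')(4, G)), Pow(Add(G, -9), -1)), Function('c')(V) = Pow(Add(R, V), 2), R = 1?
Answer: -108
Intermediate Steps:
Function('E')(C, W) = Add(4, C)
Function('c')(V) = Pow(Add(1, V), 2)
Function('I')(G, o) = Mul(Pow(Add(-9, G), -1), Add(8, o)) (Function('I')(G, o) = Mul(Add(o, Add(4, 4)), Pow(Add(G, -9), -1)) = Mul(Add(o, 8), Pow(Add(-9, G), -1)) = Mul(Add(8, o), Pow(Add(-9, G), -1)) = Mul(Pow(Add(-9, G), -1), Add(8, o)))
Mul(Function('I')(8, Function('c')(1)), 9) = Mul(Mul(Pow(Add(-9, 8), -1), Add(8, Pow(Add(1, 1), 2))), 9) = Mul(Mul(Pow(-1, -1), Add(8, Pow(2, 2))), 9) = Mul(Mul(-1, Add(8, 4)), 9) = Mul(Mul(-1, 12), 9) = Mul(-12, 9) = -108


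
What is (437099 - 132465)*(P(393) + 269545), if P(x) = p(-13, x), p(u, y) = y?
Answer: 82232292692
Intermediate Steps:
P(x) = x
(437099 - 132465)*(P(393) + 269545) = (437099 - 132465)*(393 + 269545) = 304634*269938 = 82232292692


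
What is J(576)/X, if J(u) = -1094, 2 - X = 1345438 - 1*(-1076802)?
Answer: 547/1211119 ≈ 0.00045165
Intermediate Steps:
X = -2422238 (X = 2 - (1345438 - 1*(-1076802)) = 2 - (1345438 + 1076802) = 2 - 1*2422240 = 2 - 2422240 = -2422238)
J(576)/X = -1094/(-2422238) = -1094*(-1/2422238) = 547/1211119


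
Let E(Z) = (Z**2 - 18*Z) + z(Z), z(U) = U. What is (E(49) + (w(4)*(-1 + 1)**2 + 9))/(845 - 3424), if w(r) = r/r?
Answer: -1577/2579 ≈ -0.61148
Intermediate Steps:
w(r) = 1
E(Z) = Z**2 - 17*Z (E(Z) = (Z**2 - 18*Z) + Z = Z**2 - 17*Z)
(E(49) + (w(4)*(-1 + 1)**2 + 9))/(845 - 3424) = (49*(-17 + 49) + (1*(-1 + 1)**2 + 9))/(845 - 3424) = (49*32 + (1*0**2 + 9))/(-2579) = (1568 + (1*0 + 9))*(-1/2579) = (1568 + (0 + 9))*(-1/2579) = (1568 + 9)*(-1/2579) = 1577*(-1/2579) = -1577/2579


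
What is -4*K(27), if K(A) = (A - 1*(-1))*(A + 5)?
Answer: -3584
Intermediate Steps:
K(A) = (1 + A)*(5 + A) (K(A) = (A + 1)*(5 + A) = (1 + A)*(5 + A))
-4*K(27) = -4*(5 + 27² + 6*27) = -4*(5 + 729 + 162) = -4*896 = -3584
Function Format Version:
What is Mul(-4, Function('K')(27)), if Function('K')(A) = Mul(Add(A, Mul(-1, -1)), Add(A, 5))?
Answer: -3584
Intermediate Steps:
Function('K')(A) = Mul(Add(1, A), Add(5, A)) (Function('K')(A) = Mul(Add(A, 1), Add(5, A)) = Mul(Add(1, A), Add(5, A)))
Mul(-4, Function('K')(27)) = Mul(-4, Add(5, Pow(27, 2), Mul(6, 27))) = Mul(-4, Add(5, 729, 162)) = Mul(-4, 896) = -3584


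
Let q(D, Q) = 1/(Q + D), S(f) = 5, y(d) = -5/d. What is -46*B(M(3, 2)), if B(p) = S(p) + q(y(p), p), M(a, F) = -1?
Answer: -483/2 ≈ -241.50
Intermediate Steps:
q(D, Q) = 1/(D + Q)
B(p) = 5 + 1/(p - 5/p) (B(p) = 5 + 1/(-5/p + p) = 5 + 1/(p - 5/p))
-46*B(M(3, 2)) = -46*(5 + 1/(-1 - 5/(-1))) = -46*(5 + 1/(-1 - 5*(-1))) = -46*(5 + 1/(-1 + 5)) = -46*(5 + 1/4) = -46*21/4 = -483/2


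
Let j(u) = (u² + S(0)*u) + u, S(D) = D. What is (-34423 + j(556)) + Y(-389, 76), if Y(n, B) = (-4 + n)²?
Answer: 429718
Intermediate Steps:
j(u) = u + u² (j(u) = (u² + 0*u) + u = (u² + 0) + u = u² + u = u + u²)
(-34423 + j(556)) + Y(-389, 76) = (-34423 + 556*(1 + 556)) + (-4 - 389)² = (-34423 + 556*557) + (-393)² = (-34423 + 309692) + 154449 = 275269 + 154449 = 429718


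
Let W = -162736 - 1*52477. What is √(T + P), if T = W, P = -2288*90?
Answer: I*√421133 ≈ 648.95*I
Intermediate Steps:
P = -205920
W = -215213 (W = -162736 - 52477 = -215213)
T = -215213
√(T + P) = √(-215213 - 205920) = √(-421133) = I*√421133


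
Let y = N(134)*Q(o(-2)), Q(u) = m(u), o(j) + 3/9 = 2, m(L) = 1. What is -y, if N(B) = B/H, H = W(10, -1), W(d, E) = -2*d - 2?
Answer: 67/11 ≈ 6.0909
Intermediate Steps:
W(d, E) = -2 - 2*d
H = -22 (H = -2 - 2*10 = -2 - 20 = -22)
o(j) = 5/3 (o(j) = -⅓ + 2 = 5/3)
Q(u) = 1
N(B) = -B/22 (N(B) = B/(-22) = B*(-1/22) = -B/22)
y = -67/11 (y = -1/22*134*1 = -67/11*1 = -67/11 ≈ -6.0909)
-y = -1*(-67/11) = 67/11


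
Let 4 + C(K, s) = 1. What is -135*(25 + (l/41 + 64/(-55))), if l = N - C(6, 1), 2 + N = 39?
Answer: -1510677/451 ≈ -3349.6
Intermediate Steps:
N = 37 (N = -2 + 39 = 37)
C(K, s) = -3 (C(K, s) = -4 + 1 = -3)
l = 40 (l = 37 - 1*(-3) = 37 + 3 = 40)
-135*(25 + (l/41 + 64/(-55))) = -135*(25 + (40/41 + 64/(-55))) = -135*(25 + (40*(1/41) + 64*(-1/55))) = -135*(25 + (40/41 - 64/55)) = -135*(25 - 424/2255) = -135*55951/2255 = -1510677/451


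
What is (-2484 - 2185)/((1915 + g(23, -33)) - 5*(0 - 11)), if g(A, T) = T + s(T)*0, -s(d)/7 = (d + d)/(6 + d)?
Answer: -4669/1937 ≈ -2.4104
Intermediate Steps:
s(d) = -14*d/(6 + d) (s(d) = -7*(d + d)/(6 + d) = -7*2*d/(6 + d) = -14*d/(6 + d))
g(A, T) = T (g(A, T) = T - 14*T/(6 + T)*0 = T + 0 = T)
(-2484 - 2185)/((1915 + g(23, -33)) - 5*(0 - 11)) = (-2484 - 2185)/((1915 - 33) - 5*(0 - 11)) = -4669/(1882 - 5*(-11)) = -4669/(1882 + 55) = -4669/1937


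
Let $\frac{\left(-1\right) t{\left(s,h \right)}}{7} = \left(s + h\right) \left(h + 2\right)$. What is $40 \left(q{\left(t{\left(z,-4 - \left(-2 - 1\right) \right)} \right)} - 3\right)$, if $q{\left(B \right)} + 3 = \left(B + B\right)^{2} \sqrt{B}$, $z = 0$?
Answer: $-240 + 7840 \sqrt{7} \approx 20503.0$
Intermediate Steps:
$t{\left(s,h \right)} = - 7 \left(2 + h\right) \left(h + s\right)$ ($t{\left(s,h \right)} = - 7 \left(s + h\right) \left(h + 2\right) = - 7 \left(h + s\right) \left(2 + h\right) = - 7 \left(2 + h\right) \left(h + s\right)$)
$q{\left(B \right)} = -3 + 4 B^{\frac{5}{2}}$ ($q{\left(B \right)} = -3 + \left(B + B\right)^{2} \sqrt{B} = -3 + \left(2 B\right)^{2} \sqrt{B} = -3 + 4 B^{2} \sqrt{B} = -3 + 4 B^{\frac{5}{2}}$)
$40 \left(q{\left(t{\left(z,-4 - \left(-2 - 1\right) \right)} \right)} - 3\right) = 40 \left(\left(-3 + 4 \left(- 14 \left(-4 - \left(-2 - 1\right)\right) - 0 - 7 \left(-4 - \left(-2 - 1\right)\right)^{2} - 7 \left(-4 - \left(-2 - 1\right)\right) 0\right)^{\frac{5}{2}}\right) - 3\right) = 40 \left(\left(-3 + 4 \left(- 14 \left(-4 - \left(-2 - 1\right)\right) + 0 - 7 \left(-4 - \left(-2 - 1\right)\right)^{2} - 7 \left(-4 - \left(-2 - 1\right)\right) 0\right)^{\frac{5}{2}}\right) - 3\right) = 40 \left(\left(-3 + 4 \left(- 14 \left(-4 - -3\right) + 0 - 7 \left(-4 - -3\right)^{2} - 7 \left(-4 - -3\right) 0\right)^{\frac{5}{2}}\right) - 3\right) = 40 \left(\left(-3 + 4 \left(- 14 \left(-4 + 3\right) + 0 - 7 \left(-4 + 3\right)^{2} - 7 \left(-4 + 3\right) 0\right)^{\frac{5}{2}}\right) - 3\right) = 40 \left(\left(-3 + 4 \left(\left(-14\right) \left(-1\right) + 0 - 7 \left(-1\right)^{2} - \left(-7\right) 0\right)^{\frac{5}{2}}\right) - 3\right) = 40 \left(\left(-3 + 4 \left(14 + 0 - 7 + 0\right)^{\frac{5}{2}}\right) - 3\right) = 40 \left(\left(-3 + 4 \cdot 7^{\frac{5}{2}}\right) - 3\right) = 40 \left(\left(-3 + 4 \cdot 49 \sqrt{7}\right) - 3\right) = 40 \left(\left(-3 + 196 \sqrt{7}\right) - 3\right) = 40 \left(-6 + 196 \sqrt{7}\right) = -240 + 7840 \sqrt{7}$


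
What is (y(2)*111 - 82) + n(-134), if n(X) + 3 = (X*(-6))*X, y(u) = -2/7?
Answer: -754969/7 ≈ -1.0785e+5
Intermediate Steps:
y(u) = -2/7 (y(u) = -2*1/7 = -2/7)
n(X) = -3 - 6*X**2 (n(X) = -3 + (X*(-6))*X = -3 + (-6*X)*X = -3 - 6*X**2)
(y(2)*111 - 82) + n(-134) = (-2/7*111 - 82) + (-3 - 6*(-134)**2) = (-222/7 - 82) + (-3 - 6*17956) = -796/7 + (-3 - 107736) = -796/7 - 107739 = -754969/7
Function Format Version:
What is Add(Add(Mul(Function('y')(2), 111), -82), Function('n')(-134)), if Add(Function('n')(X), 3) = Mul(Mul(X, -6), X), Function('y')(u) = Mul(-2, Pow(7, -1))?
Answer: Rational(-754969, 7) ≈ -1.0785e+5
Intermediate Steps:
Function('y')(u) = Rational(-2, 7) (Function('y')(u) = Mul(-2, Rational(1, 7)) = Rational(-2, 7))
Function('n')(X) = Add(-3, Mul(-6, Pow(X, 2))) (Function('n')(X) = Add(-3, Mul(Mul(X, -6), X)) = Add(-3, Mul(Mul(-6, X), X)) = Add(-3, Mul(-6, Pow(X, 2))))
Add(Add(Mul(Function('y')(2), 111), -82), Function('n')(-134)) = Add(Add(Mul(Rational(-2, 7), 111), -82), Add(-3, Mul(-6, Pow(-134, 2)))) = Add(Add(Rational(-222, 7), -82), Add(-3, Mul(-6, 17956))) = Add(Rational(-796, 7), Add(-3, -107736)) = Add(Rational(-796, 7), -107739) = Rational(-754969, 7)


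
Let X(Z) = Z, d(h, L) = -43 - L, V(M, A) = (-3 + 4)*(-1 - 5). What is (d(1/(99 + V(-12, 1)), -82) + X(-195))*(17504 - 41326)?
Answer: 3716232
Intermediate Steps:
V(M, A) = -6 (V(M, A) = 1*(-6) = -6)
(d(1/(99 + V(-12, 1)), -82) + X(-195))*(17504 - 41326) = ((-43 - 1*(-82)) - 195)*(17504 - 41326) = ((-43 + 82) - 195)*(-23822) = (39 - 195)*(-23822) = -156*(-23822) = 3716232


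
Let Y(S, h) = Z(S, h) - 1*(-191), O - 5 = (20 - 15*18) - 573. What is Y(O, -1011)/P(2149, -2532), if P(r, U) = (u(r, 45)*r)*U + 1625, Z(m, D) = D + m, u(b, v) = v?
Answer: 1638/244855435 ≈ 6.6897e-6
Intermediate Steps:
P(r, U) = 1625 + 45*U*r (P(r, U) = (45*r)*U + 1625 = 45*U*r + 1625 = 1625 + 45*U*r)
O = -818 (O = 5 + ((20 - 15*18) - 573) = 5 + ((20 - 270) - 573) = 5 + (-250 - 573) = 5 - 823 = -818)
Y(S, h) = 191 + S + h (Y(S, h) = (h + S) - 1*(-191) = (S + h) + 191 = 191 + S + h)
Y(O, -1011)/P(2149, -2532) = (191 - 818 - 1011)/(1625 + 45*(-2532)*2149) = -1638/(1625 - 244857060) = -1638/(-244855435) = -1638*(-1/244855435) = 1638/244855435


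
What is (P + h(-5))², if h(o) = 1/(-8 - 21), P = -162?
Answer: 22080601/841 ≈ 26255.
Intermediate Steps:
h(o) = -1/29 (h(o) = 1/(-29) = -1/29)
(P + h(-5))² = (-162 - 1/29)² = (-4699/29)² = 22080601/841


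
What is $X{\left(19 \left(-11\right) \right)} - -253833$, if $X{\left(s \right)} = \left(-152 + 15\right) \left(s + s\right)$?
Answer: $311099$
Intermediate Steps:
$X{\left(s \right)} = - 274 s$ ($X{\left(s \right)} = - 137 \cdot 2 s = - 274 s$)
$X{\left(19 \left(-11\right) \right)} - -253833 = - 274 \cdot 19 \left(-11\right) - -253833 = \left(-274\right) \left(-209\right) + 253833 = 57266 + 253833 = 311099$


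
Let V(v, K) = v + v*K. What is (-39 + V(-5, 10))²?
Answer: 8836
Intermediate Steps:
V(v, K) = v + K*v
(-39 + V(-5, 10))² = (-39 - 5*(1 + 10))² = (-39 - 5*11)² = (-39 - 55)² = (-94)² = 8836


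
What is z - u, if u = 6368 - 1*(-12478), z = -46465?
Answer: -65311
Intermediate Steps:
u = 18846 (u = 6368 + 12478 = 18846)
z - u = -46465 - 1*18846 = -46465 - 18846 = -65311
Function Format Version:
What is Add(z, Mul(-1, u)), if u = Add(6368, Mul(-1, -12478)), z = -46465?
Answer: -65311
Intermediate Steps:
u = 18846 (u = Add(6368, 12478) = 18846)
Add(z, Mul(-1, u)) = Add(-46465, Mul(-1, 18846)) = Add(-46465, -18846) = -65311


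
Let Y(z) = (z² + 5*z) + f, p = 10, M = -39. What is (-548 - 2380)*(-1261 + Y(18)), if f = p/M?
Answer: 32249968/13 ≈ 2.4808e+6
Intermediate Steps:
f = -10/39 (f = 10/(-39) = 10*(-1/39) = -10/39 ≈ -0.25641)
Y(z) = -10/39 + z² + 5*z (Y(z) = (z² + 5*z) - 10/39 = -10/39 + z² + 5*z)
(-548 - 2380)*(-1261 + Y(18)) = (-548 - 2380)*(-1261 + (-10/39 + 18² + 5*18)) = -2928*(-1261 + (-10/39 + 324 + 90)) = -2928*(-1261 + 16136/39) = -2928*(-33043/39) = 32249968/13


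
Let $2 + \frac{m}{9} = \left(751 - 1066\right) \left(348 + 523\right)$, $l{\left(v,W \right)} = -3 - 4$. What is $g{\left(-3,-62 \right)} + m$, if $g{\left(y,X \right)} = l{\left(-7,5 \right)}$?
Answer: $-2469310$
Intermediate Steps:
$l{\left(v,W \right)} = -7$ ($l{\left(v,W \right)} = -3 - 4 = -7$)
$g{\left(y,X \right)} = -7$
$m = -2469303$ ($m = -18 + 9 \left(751 - 1066\right) \left(348 + 523\right) = -18 + 9 \left(\left(-315\right) 871\right) = -18 + 9 \left(-274365\right) = -18 - 2469285 = -2469303$)
$g{\left(-3,-62 \right)} + m = -7 - 2469303 = -2469310$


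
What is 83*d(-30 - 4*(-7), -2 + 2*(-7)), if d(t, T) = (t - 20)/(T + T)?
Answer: 913/16 ≈ 57.063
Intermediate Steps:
d(t, T) = (-20 + t)/(2*T) (d(t, T) = (-20 + t)/((2*T)) = (-20 + t)*(1/(2*T)) = (-20 + t)/(2*T))
83*d(-30 - 4*(-7), -2 + 2*(-7)) = 83*((-20 + (-30 - 4*(-7)))/(2*(-2 + 2*(-7)))) = 83*((-20 + (-30 + 28))/(2*(-2 - 14))) = 83*((½)*(-20 - 2)/(-16)) = 83*((½)*(-1/16)*(-22)) = 83*(11/16) = 913/16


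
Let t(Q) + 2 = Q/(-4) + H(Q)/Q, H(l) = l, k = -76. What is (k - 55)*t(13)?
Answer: 2227/4 ≈ 556.75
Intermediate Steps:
t(Q) = -1 - Q/4 (t(Q) = -2 + (Q/(-4) + Q/Q) = -2 + (Q*(-¼) + 1) = -2 + (-Q/4 + 1) = -2 + (1 - Q/4) = -1 - Q/4)
(k - 55)*t(13) = (-76 - 55)*(-1 - ¼*13) = -131*(-1 - 13/4) = -131*(-17/4) = 2227/4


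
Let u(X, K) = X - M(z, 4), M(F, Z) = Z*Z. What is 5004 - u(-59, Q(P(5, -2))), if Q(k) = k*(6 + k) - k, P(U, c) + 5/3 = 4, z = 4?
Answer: 5079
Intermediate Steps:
P(U, c) = 7/3 (P(U, c) = -5/3 + 4 = 7/3)
M(F, Z) = Z**2
Q(k) = -k + k*(6 + k)
u(X, K) = -16 + X (u(X, K) = X - 1*4**2 = X - 1*16 = X - 16 = -16 + X)
5004 - u(-59, Q(P(5, -2))) = 5004 - (-16 - 59) = 5004 - 1*(-75) = 5004 + 75 = 5079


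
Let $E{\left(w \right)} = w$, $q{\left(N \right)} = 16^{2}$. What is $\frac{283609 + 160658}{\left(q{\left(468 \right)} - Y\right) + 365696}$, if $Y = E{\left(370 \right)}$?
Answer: $\frac{444267}{365582} \approx 1.2152$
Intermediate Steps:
$q{\left(N \right)} = 256$
$Y = 370$
$\frac{283609 + 160658}{\left(q{\left(468 \right)} - Y\right) + 365696} = \frac{283609 + 160658}{\left(256 - 370\right) + 365696} = \frac{444267}{\left(256 - 370\right) + 365696} = \frac{444267}{-114 + 365696} = \frac{444267}{365582}$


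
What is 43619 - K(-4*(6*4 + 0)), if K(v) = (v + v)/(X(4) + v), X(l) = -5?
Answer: 4405327/101 ≈ 43617.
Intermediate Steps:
K(v) = 2*v/(-5 + v) (K(v) = (v + v)/(-5 + v) = (2*v)/(-5 + v) = 2*v/(-5 + v))
43619 - K(-4*(6*4 + 0)) = 43619 - 2*(-4*(6*4 + 0))/(-5 - 4*(6*4 + 0)) = 43619 - 2*(-4*(24 + 0))/(-5 - 4*(24 + 0)) = 43619 - 2*(-4*24)/(-5 - 4*24) = 43619 - 2*(-96)/(-5 - 96) = 43619 - 2*(-96)/(-101) = 43619 - 2*(-96)*(-1)/101 = 43619 - 1*192/101 = 43619 - 192/101 = 4405327/101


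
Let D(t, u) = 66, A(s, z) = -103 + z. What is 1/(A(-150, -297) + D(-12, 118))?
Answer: -1/334 ≈ -0.0029940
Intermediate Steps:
1/(A(-150, -297) + D(-12, 118)) = 1/((-103 - 297) + 66) = 1/(-400 + 66) = 1/(-334) = -1/334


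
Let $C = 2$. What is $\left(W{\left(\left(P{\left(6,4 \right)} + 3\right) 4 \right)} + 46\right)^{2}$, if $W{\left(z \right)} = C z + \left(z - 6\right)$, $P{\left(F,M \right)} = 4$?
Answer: $15376$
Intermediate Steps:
$W{\left(z \right)} = -6 + 3 z$ ($W{\left(z \right)} = 2 z + \left(z - 6\right) = 2 z + \left(-6 + z\right) = -6 + 3 z$)
$\left(W{\left(\left(P{\left(6,4 \right)} + 3\right) 4 \right)} + 46\right)^{2} = \left(\left(-6 + 3 \left(4 + 3\right) 4\right) + 46\right)^{2} = \left(\left(-6 + 3 \cdot 7 \cdot 4\right) + 46\right)^{2} = \left(\left(-6 + 3 \cdot 28\right) + 46\right)^{2} = \left(\left(-6 + 84\right) + 46\right)^{2} = \left(78 + 46\right)^{2} = 124^{2} = 15376$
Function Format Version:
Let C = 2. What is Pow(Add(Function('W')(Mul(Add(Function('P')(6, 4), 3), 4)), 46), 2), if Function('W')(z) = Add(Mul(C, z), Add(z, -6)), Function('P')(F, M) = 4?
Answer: 15376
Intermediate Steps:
Function('W')(z) = Add(-6, Mul(3, z)) (Function('W')(z) = Add(Mul(2, z), Add(z, -6)) = Add(Mul(2, z), Add(-6, z)) = Add(-6, Mul(3, z)))
Pow(Add(Function('W')(Mul(Add(Function('P')(6, 4), 3), 4)), 46), 2) = Pow(Add(Add(-6, Mul(3, Mul(Add(4, 3), 4))), 46), 2) = Pow(Add(Add(-6, Mul(3, Mul(7, 4))), 46), 2) = Pow(Add(Add(-6, Mul(3, 28)), 46), 2) = Pow(Add(Add(-6, 84), 46), 2) = Pow(Add(78, 46), 2) = Pow(124, 2) = 15376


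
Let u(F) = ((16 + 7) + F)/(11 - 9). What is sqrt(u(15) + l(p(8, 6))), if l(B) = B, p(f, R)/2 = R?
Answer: sqrt(31) ≈ 5.5678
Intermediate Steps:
p(f, R) = 2*R
u(F) = 23/2 + F/2 (u(F) = (23 + F)/2 = (23 + F)*(1/2) = 23/2 + F/2)
sqrt(u(15) + l(p(8, 6))) = sqrt((23/2 + (1/2)*15) + 2*6) = sqrt((23/2 + 15/2) + 12) = sqrt(19 + 12) = sqrt(31)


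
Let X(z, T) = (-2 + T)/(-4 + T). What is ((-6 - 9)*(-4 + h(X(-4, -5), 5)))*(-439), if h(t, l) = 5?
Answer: 6585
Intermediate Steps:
X(z, T) = (-2 + T)/(-4 + T)
((-6 - 9)*(-4 + h(X(-4, -5), 5)))*(-439) = ((-6 - 9)*(-4 + 5))*(-439) = -15*1*(-439) = -15*(-439) = 6585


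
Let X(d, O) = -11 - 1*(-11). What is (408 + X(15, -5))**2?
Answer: 166464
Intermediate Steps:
X(d, O) = 0 (X(d, O) = -11 + 11 = 0)
(408 + X(15, -5))**2 = (408 + 0)**2 = 408**2 = 166464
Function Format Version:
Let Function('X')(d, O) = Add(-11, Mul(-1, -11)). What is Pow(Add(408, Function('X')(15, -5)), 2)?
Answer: 166464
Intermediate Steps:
Function('X')(d, O) = 0 (Function('X')(d, O) = Add(-11, 11) = 0)
Pow(Add(408, Function('X')(15, -5)), 2) = Pow(Add(408, 0), 2) = Pow(408, 2) = 166464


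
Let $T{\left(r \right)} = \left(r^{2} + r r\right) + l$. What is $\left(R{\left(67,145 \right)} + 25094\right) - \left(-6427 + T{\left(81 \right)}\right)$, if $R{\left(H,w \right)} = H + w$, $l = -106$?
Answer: $18717$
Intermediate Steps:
$T{\left(r \right)} = -106 + 2 r^{2}$ ($T{\left(r \right)} = \left(r^{2} + r r\right) - 106 = \left(r^{2} + r^{2}\right) - 106 = 2 r^{2} - 106 = -106 + 2 r^{2}$)
$\left(R{\left(67,145 \right)} + 25094\right) - \left(-6427 + T{\left(81 \right)}\right) = \left(\left(67 + 145\right) + 25094\right) + \left(6427 - \left(-106 + 2 \cdot 81^{2}\right)\right) = \left(212 + 25094\right) + \left(6427 - \left(-106 + 2 \cdot 6561\right)\right) = 25306 + \left(6427 - \left(-106 + 13122\right)\right) = 25306 + \left(6427 - 13016\right) = 25306 - 6589 = 18717$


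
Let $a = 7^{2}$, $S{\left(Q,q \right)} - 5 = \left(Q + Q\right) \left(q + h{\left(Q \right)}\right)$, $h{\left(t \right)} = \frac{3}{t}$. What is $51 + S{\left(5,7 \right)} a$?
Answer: $4020$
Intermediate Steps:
$S{\left(Q,q \right)} = 5 + 2 Q \left(q + \frac{3}{Q}\right)$ ($S{\left(Q,q \right)} = 5 + \left(Q + Q\right) \left(q + \frac{3}{Q}\right) = 5 + 2 Q \left(q + \frac{3}{Q}\right)$)
$a = 49$
$51 + S{\left(5,7 \right)} a = 51 + \left(11 + 2 \cdot 5 \cdot 7\right) 49 = 51 + \left(11 + 70\right) 49 = 51 + 81 \cdot 49 = 51 + 3969 = 4020$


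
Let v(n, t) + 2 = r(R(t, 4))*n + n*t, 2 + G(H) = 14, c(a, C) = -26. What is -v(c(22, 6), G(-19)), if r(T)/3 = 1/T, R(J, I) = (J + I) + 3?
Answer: 6044/19 ≈ 318.11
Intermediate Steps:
G(H) = 12 (G(H) = -2 + 14 = 12)
R(J, I) = 3 + I + J (R(J, I) = (I + J) + 3 = 3 + I + J)
r(T) = 3/T
v(n, t) = -2 + n*t + 3*n/(7 + t) (v(n, t) = -2 + ((3/(3 + 4 + t))*n + n*t) = -2 + ((3/(7 + t))*n + n*t) = -2 + (3*n/(7 + t) + n*t) = -2 + (n*t + 3*n/(7 + t)) = -2 + n*t + 3*n/(7 + t))
-v(c(22, 6), G(-19)) = -(3*(-26) + (-2 - 26*12)*(7 + 12))/(7 + 12) = -(-78 + (-2 - 312)*19)/19 = -(-78 - 314*19)/19 = -(-78 - 5966)/19 = -(-6044)/19 = -1*(-6044/19) = 6044/19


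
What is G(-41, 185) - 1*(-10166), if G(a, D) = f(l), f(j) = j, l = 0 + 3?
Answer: 10169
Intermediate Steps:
l = 3
G(a, D) = 3
G(-41, 185) - 1*(-10166) = 3 - 1*(-10166) = 3 + 10166 = 10169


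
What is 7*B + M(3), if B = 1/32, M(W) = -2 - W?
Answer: -153/32 ≈ -4.7813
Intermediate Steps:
B = 1/32 (B = 1*(1/32) = 1/32 ≈ 0.031250)
7*B + M(3) = 7*(1/32) + (-2 - 1*3) = 7/32 + (-2 - 3) = 7/32 - 5 = -153/32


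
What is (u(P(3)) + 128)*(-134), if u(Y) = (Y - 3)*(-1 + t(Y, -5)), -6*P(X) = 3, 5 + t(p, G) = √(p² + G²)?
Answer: -19966 + 469*√101/2 ≈ -17609.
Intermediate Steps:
t(p, G) = -5 + √(G² + p²) (t(p, G) = -5 + √(p² + G²) = -5 + √(G² + p²))
P(X) = -½ (P(X) = -⅙*3 = -½)
u(Y) = (-6 + √(25 + Y²))*(-3 + Y) (u(Y) = (Y - 3)*(-1 + (-5 + √((-5)² + Y²))) = (-3 + Y)*(-1 + (-5 + √(25 + Y²))) = (-3 + Y)*(-6 + √(25 + Y²)) = (-6 + √(25 + Y²))*(-3 + Y))
(u(P(3)) + 128)*(-134) = ((18 - 1*(-½) - 3*√(25 + (-½)²) - (-5 + √(25 + (-½)²))/2) + 128)*(-134) = ((18 + ½ - 3*√(25 + ¼) - (-5 + √(25 + ¼))/2) + 128)*(-134) = ((18 + ½ - 3*√101/2 - (-5 + √(101/4))/2) + 128)*(-134) = ((18 + ½ - 3*√101/2 - (-5 + √101/2)/2) + 128)*(-134) = ((18 + ½ - 3*√101/2 + (5/2 - √101/4)) + 128)*(-134) = ((21 - 7*√101/4) + 128)*(-134) = (149 - 7*√101/4)*(-134) = -19966 + 469*√101/2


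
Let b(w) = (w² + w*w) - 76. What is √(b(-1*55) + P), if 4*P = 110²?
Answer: √8999 ≈ 94.863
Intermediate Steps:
P = 3025 (P = (¼)*110² = (¼)*12100 = 3025)
b(w) = -76 + 2*w² (b(w) = (w² + w²) - 76 = 2*w² - 76 = -76 + 2*w²)
√(b(-1*55) + P) = √((-76 + 2*(-1*55)²) + 3025) = √((-76 + 2*(-55)²) + 3025) = √((-76 + 2*3025) + 3025) = √((-76 + 6050) + 3025) = √(5974 + 3025) = √8999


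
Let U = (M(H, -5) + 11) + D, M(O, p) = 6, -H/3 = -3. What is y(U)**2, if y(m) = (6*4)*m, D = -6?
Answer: 69696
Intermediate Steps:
H = 9 (H = -3*(-3) = 9)
U = 11 (U = (6 + 11) - 6 = 17 - 6 = 11)
y(m) = 24*m
y(U)**2 = (24*11)**2 = 264**2 = 69696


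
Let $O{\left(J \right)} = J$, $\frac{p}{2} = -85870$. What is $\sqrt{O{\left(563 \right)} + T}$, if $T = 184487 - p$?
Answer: $\sqrt{356790} \approx 597.32$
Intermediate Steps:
$p = -171740$ ($p = 2 \left(-85870\right) = -171740$)
$T = 356227$ ($T = 184487 - -171740 = 184487 + 171740 = 356227$)
$\sqrt{O{\left(563 \right)} + T} = \sqrt{563 + 356227} = \sqrt{356790}$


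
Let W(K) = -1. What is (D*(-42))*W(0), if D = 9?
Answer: 378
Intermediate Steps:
(D*(-42))*W(0) = (9*(-42))*(-1) = -378*(-1) = 378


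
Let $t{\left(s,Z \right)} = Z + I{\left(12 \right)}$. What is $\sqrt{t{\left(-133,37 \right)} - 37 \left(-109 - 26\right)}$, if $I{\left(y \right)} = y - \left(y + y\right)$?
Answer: $2 \sqrt{1255} \approx 70.852$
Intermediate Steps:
$I{\left(y \right)} = - y$ ($I{\left(y \right)} = y - 2 y = - y$)
$t{\left(s,Z \right)} = -12 + Z$ ($t{\left(s,Z \right)} = Z - 12 = -12 + Z$)
$\sqrt{t{\left(-133,37 \right)} - 37 \left(-109 - 26\right)} = \sqrt{\left(-12 + 37\right) - 37 \left(-109 - 26\right)} = \sqrt{25 - -4995} = \sqrt{25 + 4995} = \sqrt{5020} = 2 \sqrt{1255}$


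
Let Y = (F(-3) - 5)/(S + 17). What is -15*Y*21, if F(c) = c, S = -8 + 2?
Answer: 2520/11 ≈ 229.09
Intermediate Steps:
S = -6
Y = -8/11 (Y = (-3 - 5)/(-6 + 17) = -8/11 ≈ -0.72727)
-15*Y*21 = -15*(-8/11)*21 = (120/11)*21 = 2520/11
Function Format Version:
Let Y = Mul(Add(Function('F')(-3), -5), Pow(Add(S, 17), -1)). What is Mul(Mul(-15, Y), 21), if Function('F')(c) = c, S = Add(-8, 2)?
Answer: Rational(2520, 11) ≈ 229.09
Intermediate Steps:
S = -6
Y = Rational(-8, 11) (Y = Mul(Add(-3, -5), Pow(Add(-6, 17), -1)) = Mul(-8, Pow(11, -1)) = Mul(-8, Rational(1, 11)) = Rational(-8, 11) ≈ -0.72727)
Mul(Mul(-15, Y), 21) = Mul(Mul(-15, Rational(-8, 11)), 21) = Mul(Rational(120, 11), 21) = Rational(2520, 11)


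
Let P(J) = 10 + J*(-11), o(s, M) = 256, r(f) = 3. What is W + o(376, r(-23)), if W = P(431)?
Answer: -4475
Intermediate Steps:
P(J) = 10 - 11*J
W = -4731 (W = 10 - 11*431 = 10 - 4741 = -4731)
W + o(376, r(-23)) = -4731 + 256 = -4475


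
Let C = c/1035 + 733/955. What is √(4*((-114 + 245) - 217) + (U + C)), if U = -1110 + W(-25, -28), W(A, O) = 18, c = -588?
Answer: I*√6234462945705/65895 ≈ 37.892*I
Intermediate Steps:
C = 13141/65895 (C = -588/1035 + 733/955 = -588*1/1035 + 733*(1/955) = -196/345 + 733/955 = 13141/65895 ≈ 0.19942)
U = -1092 (U = -1110 + 18 = -1092)
√(4*((-114 + 245) - 217) + (U + C)) = √(4*((-114 + 245) - 217) + (-1092 + 13141/65895)) = √(4*(131 - 217) - 71944199/65895) = √(4*(-86) - 71944199/65895) = √(-344 - 71944199/65895) = √(-94612079/65895) = I*√6234462945705/65895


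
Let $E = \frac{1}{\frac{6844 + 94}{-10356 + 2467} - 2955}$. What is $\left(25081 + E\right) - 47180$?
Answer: $- \frac{515325108256}{23318933} \approx -22099.0$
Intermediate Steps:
$E = - \frac{7889}{23318933}$ ($E = \frac{1}{\frac{6938}{-7889} + \left(-8774 + 5819\right)} = \frac{1}{6938 \left(- \frac{1}{7889}\right) - 2955} = \frac{1}{- \frac{6938}{7889} - 2955} = \frac{1}{- \frac{23318933}{7889}} = - \frac{7889}{23318933} \approx -0.00033831$)
$\left(25081 + E\right) - 47180 = \left(25081 - \frac{7889}{23318933}\right) - 47180 = \frac{584862150684}{23318933} - 47180 = - \frac{515325108256}{23318933}$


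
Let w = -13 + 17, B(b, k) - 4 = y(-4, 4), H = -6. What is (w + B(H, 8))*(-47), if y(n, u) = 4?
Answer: -564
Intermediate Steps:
B(b, k) = 8 (B(b, k) = 4 + 4 = 8)
w = 4
(w + B(H, 8))*(-47) = (4 + 8)*(-47) = 12*(-47) = -564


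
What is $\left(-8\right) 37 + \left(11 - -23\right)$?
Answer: $-262$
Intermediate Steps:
$\left(-8\right) 37 + \left(11 - -23\right) = -296 + \left(11 + 23\right) = -296 + 34 = -262$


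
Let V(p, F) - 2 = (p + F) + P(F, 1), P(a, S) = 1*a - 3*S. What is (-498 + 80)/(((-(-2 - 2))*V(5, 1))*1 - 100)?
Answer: 11/2 ≈ 5.5000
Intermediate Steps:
P(a, S) = a - 3*S
V(p, F) = -1 + p + 2*F (V(p, F) = 2 + ((p + F) + (F - 3*1)) = 2 + ((F + p) + (F - 3)) = 2 + ((F + p) + (-3 + F)) = 2 + (-3 + p + 2*F) = -1 + p + 2*F)
(-498 + 80)/(((-(-2 - 2))*V(5, 1))*1 - 100) = (-498 + 80)/(((-(-2 - 2))*(-1 + 5 + 2*1))*1 - 100) = -418/(((-1*(-4))*(-1 + 5 + 2))*1 - 100) = -418/((4*6)*1 - 100) = -418/(24*1 - 100) = -418/(24 - 100) = -418/(-76) = -418*(-1/76) = 11/2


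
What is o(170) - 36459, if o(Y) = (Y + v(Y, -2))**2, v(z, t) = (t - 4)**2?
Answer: 5977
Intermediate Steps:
v(z, t) = (-4 + t)**2
o(Y) = (36 + Y)**2 (o(Y) = (Y + (-4 - 2)**2)**2 = (Y + (-6)**2)**2 = (Y + 36)**2 = (36 + Y)**2)
o(170) - 36459 = (36 + 170)**2 - 36459 = 206**2 - 36459 = 42436 - 36459 = 5977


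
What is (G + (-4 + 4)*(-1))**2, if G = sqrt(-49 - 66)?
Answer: -115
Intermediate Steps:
G = I*sqrt(115) (G = sqrt(-115) = I*sqrt(115) ≈ 10.724*I)
(G + (-4 + 4)*(-1))**2 = (I*sqrt(115) + (-4 + 4)*(-1))**2 = (I*sqrt(115) + 0*(-1))**2 = (I*sqrt(115) + 0)**2 = (I*sqrt(115))**2 = -115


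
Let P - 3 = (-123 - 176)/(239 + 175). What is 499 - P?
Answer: 8941/18 ≈ 496.72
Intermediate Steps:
P = 41/18 (P = 3 + (-123 - 176)/(239 + 175) = 3 - 299/414 = 3 - 299*1/414 = 3 - 13/18 = 41/18 ≈ 2.2778)
499 - P = 499 - 1*41/18 = 499 - 41/18 = 8941/18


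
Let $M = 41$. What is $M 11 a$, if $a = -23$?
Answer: $-10373$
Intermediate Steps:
$M 11 a = 41 \cdot 11 \left(-23\right) = 451 \left(-23\right) = -10373$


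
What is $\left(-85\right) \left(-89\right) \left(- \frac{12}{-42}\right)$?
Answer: $\frac{15130}{7} \approx 2161.4$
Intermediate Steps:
$\left(-85\right) \left(-89\right) \left(- \frac{12}{-42}\right) = 7565 \left(\left(-12\right) \left(- \frac{1}{42}\right)\right) = 7565 \cdot \frac{2}{7} = \frac{15130}{7}$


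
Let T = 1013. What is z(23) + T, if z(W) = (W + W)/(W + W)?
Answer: 1014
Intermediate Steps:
z(W) = 1 (z(W) = (2*W)/((2*W)) = (2*W)*(1/(2*W)) = 1)
z(23) + T = 1 + 1013 = 1014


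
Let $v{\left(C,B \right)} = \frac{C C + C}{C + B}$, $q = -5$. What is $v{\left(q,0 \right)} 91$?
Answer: $-364$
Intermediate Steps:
$v{\left(C,B \right)} = \frac{C + C^{2}}{B + C}$ ($v{\left(C,B \right)} = \frac{C^{2} + C}{B + C} = \frac{C + C^{2}}{B + C}$)
$v{\left(q,0 \right)} 91 = - \frac{5 \left(1 - 5\right)}{0 - 5} \cdot 91 = \left(-5\right) \frac{1}{-5} \left(-4\right) 91 = \left(-5\right) \left(- \frac{1}{5}\right) \left(-4\right) 91 = \left(-4\right) 91 = -364$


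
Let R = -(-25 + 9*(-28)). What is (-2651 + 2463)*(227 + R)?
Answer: -94752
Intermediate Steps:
R = 277 (R = -(-25 - 252) = -1*(-277) = 277)
(-2651 + 2463)*(227 + R) = (-2651 + 2463)*(227 + 277) = -188*504 = -94752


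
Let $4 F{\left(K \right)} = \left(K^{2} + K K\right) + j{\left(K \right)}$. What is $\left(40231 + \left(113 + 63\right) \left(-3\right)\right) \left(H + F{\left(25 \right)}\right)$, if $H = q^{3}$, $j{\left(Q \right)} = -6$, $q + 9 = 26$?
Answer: $207408472$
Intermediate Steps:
$q = 17$ ($q = -9 + 26 = 17$)
$F{\left(K \right)} = - \frac{3}{2} + \frac{K^{2}}{2}$ ($F{\left(K \right)} = \frac{\left(K^{2} + K K\right) - 6}{4} = \frac{\left(K^{2} + K^{2}\right) - 6}{4} = \frac{2 K^{2} - 6}{4} = \frac{-6 + 2 K^{2}}{4} = - \frac{3}{2} + \frac{K^{2}}{2}$)
$H = 4913$ ($H = 17^{3} = 4913$)
$\left(40231 + \left(113 + 63\right) \left(-3\right)\right) \left(H + F{\left(25 \right)}\right) = \left(40231 + \left(113 + 63\right) \left(-3\right)\right) \left(4913 - \left(\frac{3}{2} - \frac{25^{2}}{2}\right)\right) = \left(40231 + 176 \left(-3\right)\right) \left(4913 + \left(- \frac{3}{2} + \frac{1}{2} \cdot 625\right)\right) = \left(40231 - 528\right) \left(4913 + \left(- \frac{3}{2} + \frac{625}{2}\right)\right) = 39703 \left(4913 + 311\right) = 39703 \cdot 5224 = 207408472$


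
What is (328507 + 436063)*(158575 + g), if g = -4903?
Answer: 117493001040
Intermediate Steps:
(328507 + 436063)*(158575 + g) = (328507 + 436063)*(158575 - 4903) = 764570*153672 = 117493001040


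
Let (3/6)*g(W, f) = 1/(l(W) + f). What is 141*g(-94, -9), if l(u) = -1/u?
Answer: -26508/845 ≈ -31.370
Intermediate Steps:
g(W, f) = 2/(f - 1/W) (g(W, f) = 2/(-1/W + f) = 2/(f - 1/W))
141*g(-94, -9) = 141*(2*(-94)/(-1 - 94*(-9))) = 141*(2*(-94)/(-1 + 846)) = 141*(2*(-94)/845) = 141*(2*(-94)*(1/845)) = 141*(-188/845) = -26508/845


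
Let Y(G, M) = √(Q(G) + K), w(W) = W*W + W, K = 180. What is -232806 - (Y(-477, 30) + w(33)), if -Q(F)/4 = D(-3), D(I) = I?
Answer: -233928 - 8*√3 ≈ -2.3394e+5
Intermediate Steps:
Q(F) = 12 (Q(F) = -4*(-3) = 12)
w(W) = W + W² (w(W) = W² + W = W + W²)
Y(G, M) = 8*√3 (Y(G, M) = √(12 + 180) = √192 = 8*√3)
-232806 - (Y(-477, 30) + w(33)) = -232806 - (8*√3 + 33*(1 + 33)) = -232806 - (8*√3 + 33*34) = -232806 - (8*√3 + 1122) = -232806 - (1122 + 8*√3) = -232806 + (-1122 - 8*√3) = -233928 - 8*√3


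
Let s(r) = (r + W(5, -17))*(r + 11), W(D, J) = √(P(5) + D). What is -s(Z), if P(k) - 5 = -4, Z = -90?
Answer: -7110 + 79*√6 ≈ -6916.5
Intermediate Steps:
P(k) = 1 (P(k) = 5 - 4 = 1)
W(D, J) = √(1 + D)
s(r) = (11 + r)*(r + √6) (s(r) = (r + √(1 + 5))*(r + 11) = (r + √6)*(11 + r) = (11 + r)*(r + √6))
-s(Z) = -((-90)² + 11*(-90) + 11*√6 - 90*√6) = -(8100 - 990 + 11*√6 - 90*√6) = -(7110 - 79*√6) = -7110 + 79*√6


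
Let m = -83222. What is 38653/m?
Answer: -38653/83222 ≈ -0.46446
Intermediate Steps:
38653/m = 38653/(-83222) = 38653*(-1/83222) = -38653/83222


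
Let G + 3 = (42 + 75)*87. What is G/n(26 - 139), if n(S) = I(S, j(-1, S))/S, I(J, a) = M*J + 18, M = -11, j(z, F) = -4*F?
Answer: -1149888/1261 ≈ -911.89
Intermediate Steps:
I(J, a) = 18 - 11*J (I(J, a) = -11*J + 18 = 18 - 11*J)
G = 10176 (G = -3 + (42 + 75)*87 = -3 + 117*87 = -3 + 10179 = 10176)
n(S) = (18 - 11*S)/S
G/n(26 - 139) = 10176/(-11 + 18/(26 - 139)) = 10176/(-11 + 18/(-113)) = 10176/(-11 + 18*(-1/113)) = 10176/(-11 - 18/113) = 10176/(-1261/113) = 10176*(-113/1261) = -1149888/1261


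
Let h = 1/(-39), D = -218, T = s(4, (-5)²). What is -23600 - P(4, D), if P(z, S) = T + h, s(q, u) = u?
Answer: -921374/39 ≈ -23625.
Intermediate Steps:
T = 25 (T = (-5)² = 25)
h = -1/39 ≈ -0.025641
P(z, S) = 974/39 (P(z, S) = 25 - 1/39 = 974/39)
-23600 - P(4, D) = -23600 - 1*974/39 = -23600 - 974/39 = -921374/39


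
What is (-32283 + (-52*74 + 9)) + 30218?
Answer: -5904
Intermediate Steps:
(-32283 + (-52*74 + 9)) + 30218 = (-32283 + (-3848 + 9)) + 30218 = (-32283 - 3839) + 30218 = -36122 + 30218 = -5904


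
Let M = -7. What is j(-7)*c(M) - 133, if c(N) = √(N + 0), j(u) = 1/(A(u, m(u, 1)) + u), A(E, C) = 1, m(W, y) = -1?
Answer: -133 - I*√7/6 ≈ -133.0 - 0.44096*I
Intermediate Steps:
j(u) = 1/(1 + u)
c(N) = √N
j(-7)*c(M) - 133 = √(-7)/(1 - 7) - 133 = (I*√7)/(-6) - 133 = -I*√7/6 - 133 = -133 - I*√7/6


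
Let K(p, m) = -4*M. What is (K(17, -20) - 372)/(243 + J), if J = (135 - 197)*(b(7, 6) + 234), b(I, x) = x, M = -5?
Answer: 352/14637 ≈ 0.024049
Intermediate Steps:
J = -14880 (J = (135 - 197)*(6 + 234) = -62*240 = -14880)
K(p, m) = 20 (K(p, m) = -4*(-5) = 20)
(K(17, -20) - 372)/(243 + J) = (20 - 372)/(243 - 14880) = -352/(-14637) = -352*(-1/14637) = 352/14637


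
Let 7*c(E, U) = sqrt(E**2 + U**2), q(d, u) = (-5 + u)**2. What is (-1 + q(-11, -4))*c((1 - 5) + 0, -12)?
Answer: 320*sqrt(10)/7 ≈ 144.56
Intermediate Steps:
c(E, U) = sqrt(E**2 + U**2)/7
(-1 + q(-11, -4))*c((1 - 5) + 0, -12) = (-1 + (-5 - 4)**2)*(sqrt(((1 - 5) + 0)**2 + (-12)**2)/7) = (-1 + (-9)**2)*(sqrt((-4 + 0)**2 + 144)/7) = (-1 + 81)*(sqrt((-4)**2 + 144)/7) = 80*(sqrt(16 + 144)/7) = 80*(sqrt(160)/7) = 80*((4*sqrt(10))/7) = 80*(4*sqrt(10)/7) = 320*sqrt(10)/7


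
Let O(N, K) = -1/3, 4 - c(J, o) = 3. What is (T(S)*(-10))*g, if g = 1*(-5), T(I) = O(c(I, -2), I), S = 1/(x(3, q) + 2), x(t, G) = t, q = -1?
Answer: -50/3 ≈ -16.667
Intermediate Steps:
c(J, o) = 1 (c(J, o) = 4 - 1*3 = 4 - 3 = 1)
O(N, K) = -⅓ (O(N, K) = -1*⅓ = -⅓)
S = ⅕ (S = 1/(3 + 2) = 1/5 = ⅕ ≈ 0.20000)
T(I) = -⅓
g = -5
(T(S)*(-10))*g = -⅓*(-10)*(-5) = (10/3)*(-5) = -50/3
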